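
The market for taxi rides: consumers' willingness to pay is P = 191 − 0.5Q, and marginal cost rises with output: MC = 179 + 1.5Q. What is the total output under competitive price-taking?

Q = 6

Competitive equilibrium sets price equal to marginal cost: 191 − 0.5Q = 179 + 1.5Q, so Q = 6 and P = 188.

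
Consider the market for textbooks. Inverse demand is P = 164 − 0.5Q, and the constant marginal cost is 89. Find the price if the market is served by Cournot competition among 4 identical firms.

P = 104

In a 4-firm Cournot equilibrium, symmetry and the first-order condition give q = (164 − 89)/(2.5) = 30. So Q = 120 and P = 104.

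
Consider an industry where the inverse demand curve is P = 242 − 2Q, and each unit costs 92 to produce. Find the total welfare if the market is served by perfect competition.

Competitive firms price at marginal cost: P = 92, giving Q = 75.
CS = ½·(242 − 92)·75 = 5625; PS = (92 − 92)·75 = 0; TS = 5625.

TS = 5625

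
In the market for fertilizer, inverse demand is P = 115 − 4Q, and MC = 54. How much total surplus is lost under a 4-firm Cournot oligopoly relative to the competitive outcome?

Under competition P = MC = 54, so Q = (115 − 54)/4 = 15.25.
With 4 symmetric Cournot firms, each firm's FOC gives 115 − 20q = 54, so q = 3.05, Q = 4·3.05 = 12.2, and P = 66.2.
DWL is the triangle between Q = 12.2 and Q = 15.25: ½·(15.25 − 12.2)·(66.2 − 54) = 18.605.

DWL = 18.605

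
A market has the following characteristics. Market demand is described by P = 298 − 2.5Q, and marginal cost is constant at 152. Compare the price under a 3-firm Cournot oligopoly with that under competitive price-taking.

With 3 symmetric Cournot firms, each firm's FOC gives 298 − 10q = 152, so q = 14.6, Q = 3·14.6 = 43.8, and P = 188.5.
Competitive firms price at marginal cost: P = 152, giving Q = 58.4.

Cournot: P = 188.5; Competition: P = 152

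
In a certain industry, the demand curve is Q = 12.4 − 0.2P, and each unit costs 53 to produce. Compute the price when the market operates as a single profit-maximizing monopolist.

P = 57.5

Inverting demand: P = 62 − 5Q.
The monopolist equates marginal revenue to marginal cost: 62 − 10Q = 53, so Q = 0.9. From demand, P = 57.5.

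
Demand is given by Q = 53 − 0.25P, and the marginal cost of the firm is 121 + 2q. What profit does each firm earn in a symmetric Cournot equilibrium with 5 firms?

Inverting demand: P = 212 − 4Q.
In a 5-firm Cournot equilibrium, symmetry and the first-order condition give q = (212 − 121)/(26) = 3.5. So Q = 17.5 and P = 142.
Each firm's profit = 142·3.5 − (121·3.5 + ½·2·3.5²) = 61.25.

π_i = 61.25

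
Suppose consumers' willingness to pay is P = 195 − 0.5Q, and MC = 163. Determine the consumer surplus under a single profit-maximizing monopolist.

Monopoly sets MR = MC: 195 − Q = 163 ⇒ Q = 32, P = 195 − 0.5·32 = 179.
CS = ½·(195 − 179)·32 = 256.

CS = 256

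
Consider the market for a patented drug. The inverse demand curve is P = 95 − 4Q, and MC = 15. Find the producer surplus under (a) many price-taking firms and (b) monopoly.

Competition: PS = 0; Monopoly: PS = 400

Perfect competition: P = MC = 15, so 95 − 4Q = 15 and Q = 20.
PS = (15 − 15)·20 = 0.
A monopolist chooses Q where MR = MC. MR = 95 − 8Q; setting this equal to 15 gives Q = 10 and P = 55.
PS = (55 − 15)·10 = 400.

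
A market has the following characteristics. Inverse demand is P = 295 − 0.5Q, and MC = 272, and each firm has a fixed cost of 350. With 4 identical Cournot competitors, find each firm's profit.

π_i = −307.68

Cournot with 4 identical firms: the symmetric best-response condition is 295 − 2.5q = 272. Each firm produces q = 9.2, total output Q = 36.8, price P = 276.6.
Each firm's profit = (276.6 − 272)·9.2 − 350 = −307.68.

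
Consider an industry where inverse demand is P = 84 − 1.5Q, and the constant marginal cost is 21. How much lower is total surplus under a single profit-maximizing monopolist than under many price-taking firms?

Under competition P = MC = 21, so Q = (84 − 21)/1.5 = 42.
CS = ½·(84 − 21)·42 = 1323; PS = (21 − 21)·42 = 0; TS = 1323.
A monopolist chooses Q where MR = MC. MR = 84 − 3Q; setting this equal to 21 gives Q = 21 and P = 52.5.
CS = ½·(84 − 52.5)·21 = 330.75; PS = (52.5 − 21)·21 = 661.5; TS = 992.25.
Change in total surplus: 992.25 − 1323 = −330.75.

TS falls by 330.75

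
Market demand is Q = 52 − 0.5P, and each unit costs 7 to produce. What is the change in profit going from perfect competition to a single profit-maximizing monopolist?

Inverting demand: P = 104 − 2Q.
Competitive firms price at marginal cost: P = 7, giving Q = 48.5.
Profit = (7 − 7)·48.5 = 0.
A monopolist chooses Q where MR = MC. MR = 104 − 4Q; setting this equal to 7 gives Q = 24.25 and P = 55.5.
Profit = (55.5 − 7)·24.25 = 1176.125.
Change in profit: 1176.125 − 0 = 1176.125.

Profit rises by 1176.125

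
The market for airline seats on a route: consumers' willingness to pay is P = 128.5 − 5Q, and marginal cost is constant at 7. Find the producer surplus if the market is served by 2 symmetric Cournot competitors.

PS = 656.1

In a 2-firm Cournot equilibrium, symmetry and the first-order condition give q = (128.5 − 7)/(15) = 8.1. So Q = 16.2 and P = 47.5.
PS = (47.5 − 7)·16.2 = 656.1.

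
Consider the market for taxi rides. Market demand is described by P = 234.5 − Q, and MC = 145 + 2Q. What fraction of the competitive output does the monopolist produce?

Q_m/Q_c = 0.75

A monopolist chooses Q where MR = MC. MR = 234.5 − 2Q; setting this equal to 145 + 2Q gives Q = 22.375 and P = 212.125.
Competitive equilibrium sets price equal to marginal cost: 234.5 − Q = 145 + 2Q, so Q = 179/6 and P = 614/3.
Ratio Q_m/Q_c = 22.375/(179/6) = 0.75.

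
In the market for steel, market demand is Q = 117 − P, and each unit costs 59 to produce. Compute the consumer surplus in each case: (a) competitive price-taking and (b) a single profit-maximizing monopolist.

Inverting demand: P = 117 − Q.
Perfect competition: P = MC = 59, so 117 − Q = 59 and Q = 58.
CS = ½·(117 − 59)·58 = 1682.
Monopoly sets MR = MC: 117 − 2Q = 59 ⇒ Q = 29, P = 117 − 29 = 88.
CS = ½·(117 − 88)·29 = 420.5.

Competition: CS = 1682; Monopoly: CS = 420.5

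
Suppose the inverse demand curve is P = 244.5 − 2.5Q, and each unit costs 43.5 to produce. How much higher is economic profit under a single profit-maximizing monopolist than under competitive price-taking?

Economic profit rises by 4040.1

Perfect competition: P = MC = 43.5, so 244.5 − 2.5Q = 43.5 and Q = 80.4.
Profit = (43.5 − 43.5)·80.4 = 0.
A monopolist chooses Q where MR = MC. MR = 244.5 − 5Q; setting this equal to 43.5 gives Q = 40.2 and P = 144.
Profit = (144 − 43.5)·40.2 = 4040.1.
Change in economic profit: 4040.1 − 0 = 4040.1.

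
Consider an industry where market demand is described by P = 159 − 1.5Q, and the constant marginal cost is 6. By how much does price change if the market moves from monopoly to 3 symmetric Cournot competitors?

Price falls by 38.25

The monopolist equates marginal revenue to marginal cost: 159 − 3Q = 6, so Q = 51. From demand, P = 82.5.
In a 3-firm Cournot equilibrium, symmetry and the first-order condition give q = (159 − 6)/(6) = 25.5. So Q = 76.5 and P = 44.25.
Change in price: 44.25 − 82.5 = −38.25.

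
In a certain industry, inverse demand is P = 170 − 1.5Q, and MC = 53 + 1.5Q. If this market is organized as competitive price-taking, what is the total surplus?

TS = 2281.5

Under competition P = MC: 170 − 1.5Q = 53 + 1.5Q ⇒ Q = 39, P = 111.5.
CS = ½·(170 − 111.5)·39 = 1140.75; PS = (111.5·39 − 53·39 − ½·1.5·39²) = 1140.75; TS = 2281.5.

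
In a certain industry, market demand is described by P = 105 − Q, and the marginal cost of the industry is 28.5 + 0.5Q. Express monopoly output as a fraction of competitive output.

Q_m/Q_c = 0.6

The monopolist equates marginal revenue to marginal cost: 105 − 2Q = 28.5 + 0.5Q, so Q = 30.6. From demand, P = 74.4.
Under competition P = MC: 105 − Q = 28.5 + 0.5Q ⇒ Q = 51, P = 54.
Ratio Q_m/Q_c = 30.6/51 = 0.6.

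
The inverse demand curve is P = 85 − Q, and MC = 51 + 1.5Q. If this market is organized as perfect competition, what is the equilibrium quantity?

Q = 13.6

Under competition P = MC: 85 − Q = 51 + 1.5Q ⇒ Q = 13.6, P = 71.4.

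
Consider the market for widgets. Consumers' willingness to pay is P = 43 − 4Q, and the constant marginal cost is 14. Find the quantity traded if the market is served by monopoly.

Monopoly sets MR = MC: 43 − 8Q = 14 ⇒ Q = 3.625, P = 43 − 4·3.625 = 28.5.

Q = 3.625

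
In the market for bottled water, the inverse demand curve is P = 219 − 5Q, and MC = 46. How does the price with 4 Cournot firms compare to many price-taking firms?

Cournot with 4 identical firms: the symmetric best-response condition is 219 − 25q = 46. Each firm produces q = 6.92, total output Q = 27.68, price P = 80.6.
Perfect competition: P = MC = 46, so 219 − 5Q = 46 and Q = 34.6.

Cournot: P = 80.6; Competition: P = 46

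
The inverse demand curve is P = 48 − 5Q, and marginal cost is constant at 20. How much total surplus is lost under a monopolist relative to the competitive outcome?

Under competition P = MC = 20, so Q = (48 − 20)/5 = 5.6.
A monopolist chooses Q where MR = MC. MR = 48 − 10Q; setting this equal to 20 gives Q = 2.8 and P = 34.
DWL is the triangle between Q = 2.8 and Q = 5.6: ½·(5.6 − 2.8)·(34 − 20) = 19.6.

DWL = 19.6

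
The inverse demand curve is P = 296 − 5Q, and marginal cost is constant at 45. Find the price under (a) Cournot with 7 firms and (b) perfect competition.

Cournot with 7 identical firms: the symmetric best-response condition is 296 − 40q = 45. Each firm produces q = 6.275, total output Q = 43.925, price P = 76.375.
Perfect competition: P = MC = 45, so 296 − 5Q = 45 and Q = 50.2.

Cournot: P = 76.375; Competition: P = 45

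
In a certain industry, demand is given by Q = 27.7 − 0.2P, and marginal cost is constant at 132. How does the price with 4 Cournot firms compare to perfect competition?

Cournot: P = 133.3; Competition: P = 132

Inverting demand: P = 138.5 − 5Q.
Cournot with 4 identical firms: the symmetric best-response condition is 138.5 − 25q = 132. Each firm produces q = 0.26, total output Q = 1.04, price P = 133.3.
Perfect competition: P = MC = 132, so 138.5 − 5Q = 132 and Q = 1.3.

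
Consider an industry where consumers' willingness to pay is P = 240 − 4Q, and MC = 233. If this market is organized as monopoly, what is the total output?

Monopoly sets MR = MC: 240 − 8Q = 233 ⇒ Q = 0.875, P = 240 − 4·0.875 = 236.5.

Q = 0.875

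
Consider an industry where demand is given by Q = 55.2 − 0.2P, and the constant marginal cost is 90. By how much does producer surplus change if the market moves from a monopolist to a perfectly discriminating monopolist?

Inverting demand: P = 276 − 5Q.
The monopolist equates marginal revenue to marginal cost: 276 − 10Q = 90, so Q = 18.6. From demand, P = 183.
PS = (183 − 90)·18.6 = 1729.8.
Under first-degree price discrimination the firm charges each unit its demand price and produces up to where P = MC, i.e. Q = 37.2. Consumer surplus is zero; producer surplus equals total surplus.
PS = ½·(276 − 90)·37.2 = 3459.6.
Change in producer surplus: 3459.6 − 1729.8 = 1729.8.

PS rises by 1729.8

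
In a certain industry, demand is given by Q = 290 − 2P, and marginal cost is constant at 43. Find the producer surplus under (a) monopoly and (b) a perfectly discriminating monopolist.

Inverting demand: P = 145 − 0.5Q.
A monopolist chooses Q where MR = MC. MR = 145 − Q; setting this equal to 43 gives Q = 102 and P = 94.
PS = (94 − 43)·102 = 5202.
Under first-degree price discrimination the firm charges each unit its demand price and produces up to where P = MC, i.e. Q = 204. Consumer surplus is zero; producer surplus equals total surplus.
PS = ½·(145 − 43)·204 = 10404.

Monopoly: PS = 5202; Perfect PD: PS = 10404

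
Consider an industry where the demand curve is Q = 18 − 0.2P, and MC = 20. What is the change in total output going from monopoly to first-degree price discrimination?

Total output rises by 7

Inverting demand: P = 90 − 5Q.
A monopolist chooses Q where MR = MC. MR = 90 − 10Q; setting this equal to 20 gives Q = 7 and P = 55.
Under first-degree price discrimination the firm charges each unit its demand price and produces up to where P = MC, i.e. Q = 14. Consumer surplus is zero; producer surplus equals total surplus.
Change in total output: 14 − 7 = 7.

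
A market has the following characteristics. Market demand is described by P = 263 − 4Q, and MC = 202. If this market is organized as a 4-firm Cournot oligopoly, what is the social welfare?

TS = 446.52

In a 4-firm Cournot equilibrium, symmetry and the first-order condition give q = (263 − 202)/(20) = 3.05. So Q = 12.2 and P = 214.2.
CS = ½·(263 − 214.2)·12.2 = 297.68; PS = (214.2 − 202)·12.2 = 148.84; TS = 446.52.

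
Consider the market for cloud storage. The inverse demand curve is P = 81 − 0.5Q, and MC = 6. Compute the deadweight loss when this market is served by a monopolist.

DWL = 1406.25

Competitive firms price at marginal cost: P = 6, giving Q = 150.
A monopolist chooses Q where MR = MC. MR = 81 − Q; setting this equal to 6 gives Q = 75 and P = 43.5.
DWL is the triangle between Q = 75 and Q = 150: ½·(150 − 75)·(43.5 − 6) = 1406.25.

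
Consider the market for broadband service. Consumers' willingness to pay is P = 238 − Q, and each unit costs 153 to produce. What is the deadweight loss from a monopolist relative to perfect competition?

Competitive firms price at marginal cost: P = 153, giving Q = 85.
Monopoly sets MR = MC: 238 − 2Q = 153 ⇒ Q = 42.5, P = 238 − 42.5 = 195.5.
DWL is the triangle between Q = 42.5 and Q = 85: ½·(85 − 42.5)·(195.5 − 153) = 903.125.

DWL = 903.125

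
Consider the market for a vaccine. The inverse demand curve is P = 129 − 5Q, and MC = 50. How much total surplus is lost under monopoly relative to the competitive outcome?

Competitive firms price at marginal cost: P = 50, giving Q = 15.8.
A monopolist chooses Q where MR = MC. MR = 129 − 10Q; setting this equal to 50 gives Q = 7.9 and P = 89.5.
DWL is the triangle between Q = 7.9 and Q = 15.8: ½·(15.8 − 7.9)·(89.5 − 50) = 156.025.

DWL = 156.025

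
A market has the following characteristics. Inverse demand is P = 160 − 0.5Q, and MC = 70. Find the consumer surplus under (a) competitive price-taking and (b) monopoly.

Competitive firms price at marginal cost: P = 70, giving Q = 180.
CS = ½·(160 − 70)·180 = 8100.
A monopolist chooses Q where MR = MC. MR = 160 − Q; setting this equal to 70 gives Q = 90 and P = 115.
CS = ½·(160 − 115)·90 = 2025.

Competition: CS = 8100; Monopoly: CS = 2025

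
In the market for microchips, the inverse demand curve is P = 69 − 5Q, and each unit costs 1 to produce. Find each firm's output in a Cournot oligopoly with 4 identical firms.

With 4 symmetric Cournot firms, each firm's FOC gives 69 − 25q = 1, so q = 2.72, Q = 4·2.72 = 10.88, and P = 14.6.

q_i = 2.72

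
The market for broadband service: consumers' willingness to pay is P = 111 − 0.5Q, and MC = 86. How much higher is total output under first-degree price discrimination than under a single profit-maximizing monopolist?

A monopolist chooses Q where MR = MC. MR = 111 − Q; setting this equal to 86 gives Q = 25 and P = 98.5.
With perfect price discrimination, output is the efficient level Q = 50 (where demand meets MC), but every buyer pays their willingness to pay: CS = 0 and PS = total surplus.
Change in total output: 50 − 25 = 25.

Total output rises by 25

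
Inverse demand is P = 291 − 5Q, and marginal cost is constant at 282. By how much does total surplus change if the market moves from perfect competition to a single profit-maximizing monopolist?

Perfect competition: P = MC = 282, so 291 − 5Q = 282 and Q = 1.8.
CS = ½·(291 − 282)·1.8 = 8.1; PS = (282 − 282)·1.8 = 0; TS = 8.1.
A monopolist chooses Q where MR = MC. MR = 291 − 10Q; setting this equal to 282 gives Q = 0.9 and P = 286.5.
CS = ½·(291 − 286.5)·0.9 = 2.025; PS = (286.5 − 282)·0.9 = 4.05; TS = 6.075.
Change in total surplus: 6.075 − 8.1 = −2.025.

Total surplus falls by 2.025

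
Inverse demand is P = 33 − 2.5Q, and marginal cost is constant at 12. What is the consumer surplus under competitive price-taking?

Perfect competition: P = MC = 12, so 33 − 2.5Q = 12 and Q = 8.4.
CS = ½·(33 − 12)·8.4 = 88.2.

CS = 88.2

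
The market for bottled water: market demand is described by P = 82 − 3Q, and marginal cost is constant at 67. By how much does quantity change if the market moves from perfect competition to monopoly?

Quantity falls by 2.5

Perfect competition: P = MC = 67, so 82 − 3Q = 67 and Q = 5.
The monopolist equates marginal revenue to marginal cost: 82 − 6Q = 67, so Q = 2.5. From demand, P = 74.5.
Change in quantity: 2.5 − 5 = −2.5.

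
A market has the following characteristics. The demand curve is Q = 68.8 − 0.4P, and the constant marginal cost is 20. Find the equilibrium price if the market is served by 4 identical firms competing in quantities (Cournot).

Inverting demand: P = 172 − 2.5Q.
Cournot with 4 identical firms: the symmetric best-response condition is 172 − 12.5q = 20. Each firm produces q = 12.16, total output Q = 48.64, price P = 50.4.

P = 50.4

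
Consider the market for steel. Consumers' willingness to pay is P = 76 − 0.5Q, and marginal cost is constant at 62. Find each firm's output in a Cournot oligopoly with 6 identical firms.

Cournot with 6 identical firms: the symmetric best-response condition is 76 − 3.5q = 62. Each firm produces q = 4, total output Q = 24, price P = 64.

q_i = 4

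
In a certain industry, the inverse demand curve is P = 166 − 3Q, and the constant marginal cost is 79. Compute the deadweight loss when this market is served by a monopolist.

Perfect competition: P = MC = 79, so 166 − 3Q = 79 and Q = 29.
A monopolist chooses Q where MR = MC. MR = 166 − 6Q; setting this equal to 79 gives Q = 14.5 and P = 122.5.
DWL is the triangle between Q = 14.5 and Q = 29: ½·(29 − 14.5)·(122.5 − 79) = 315.375.

DWL = 315.375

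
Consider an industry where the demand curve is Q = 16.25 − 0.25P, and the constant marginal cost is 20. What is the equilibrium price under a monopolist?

Inverting demand: P = 65 − 4Q.
The monopolist equates marginal revenue to marginal cost: 65 − 8Q = 20, so Q = 5.625. From demand, P = 42.5.

P = 42.5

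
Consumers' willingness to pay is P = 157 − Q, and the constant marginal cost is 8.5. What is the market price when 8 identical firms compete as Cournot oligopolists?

With 8 symmetric Cournot firms, each firm's FOC gives 157 − 9q = 8.5, so q = 16.5, Q = 8·16.5 = 132, and P = 25.

P = 25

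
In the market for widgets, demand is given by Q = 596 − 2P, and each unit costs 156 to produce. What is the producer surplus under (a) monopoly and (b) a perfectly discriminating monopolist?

Inverting demand: P = 298 − 0.5Q.
A monopolist chooses Q where MR = MC. MR = 298 − Q; setting this equal to 156 gives Q = 142 and P = 227.
PS = (227 − 156)·142 = 10082.
Under first-degree price discrimination the firm charges each unit its demand price and produces up to where P = MC, i.e. Q = 284. Consumer surplus is zero; producer surplus equals total surplus.
PS = ½·(298 − 156)·284 = 20164.

Monopoly: PS = 10082; Perfect PD: PS = 20164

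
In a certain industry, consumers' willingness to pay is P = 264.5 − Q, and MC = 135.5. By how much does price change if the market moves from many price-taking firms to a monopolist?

Competitive firms price at marginal cost: P = 135.5, giving Q = 129.
Monopoly sets MR = MC: 264.5 − 2Q = 135.5 ⇒ Q = 64.5, P = 264.5 − 64.5 = 200.
Change in price: 200 − 135.5 = 64.5.

Price rises by 64.5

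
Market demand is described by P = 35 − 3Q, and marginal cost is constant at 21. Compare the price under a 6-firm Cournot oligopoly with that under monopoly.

In a 6-firm Cournot equilibrium, symmetry and the first-order condition give q = (35 − 21)/(21) = 2/3. So Q = 4 and P = 23.
The monopolist equates marginal revenue to marginal cost: 35 − 6Q = 21, so Q = 7/3. From demand, P = 28.

Cournot: P = 23; Monopoly: P = 28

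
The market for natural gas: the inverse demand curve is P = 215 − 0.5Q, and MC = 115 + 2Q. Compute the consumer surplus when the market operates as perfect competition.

Under competition P = MC: 215 − 0.5Q = 115 + 2Q ⇒ Q = 40, P = 195.
CS = ½·(215 − 195)·40 = 400.

CS = 400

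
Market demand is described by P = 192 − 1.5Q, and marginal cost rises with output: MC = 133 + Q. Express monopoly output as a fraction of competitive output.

Q_m/Q_c = 0.625

Monopoly sets MR = MC: 192 − 3Q = 133 + Q ⇒ Q = 14.75, P = 192 − 1.5·14.75 = 169.875.
Competitive equilibrium sets price equal to marginal cost: 192 − 1.5Q = 133 + Q, so Q = 23.6 and P = 156.6.
Ratio Q_m/Q_c = 14.75/23.6 = 0.625.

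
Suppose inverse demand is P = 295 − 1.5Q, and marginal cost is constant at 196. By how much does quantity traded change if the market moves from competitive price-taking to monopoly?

Perfect competition: P = MC = 196, so 295 − 1.5Q = 196 and Q = 66.
The monopolist equates marginal revenue to marginal cost: 295 − 3Q = 196, so Q = 33. From demand, P = 245.5.
Change in quantity traded: 33 − 66 = −33.

Q falls by 33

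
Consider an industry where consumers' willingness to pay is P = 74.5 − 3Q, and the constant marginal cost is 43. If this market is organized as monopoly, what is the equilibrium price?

A monopolist chooses Q where MR = MC. MR = 74.5 − 6Q; setting this equal to 43 gives Q = 5.25 and P = 58.75.

P = 58.75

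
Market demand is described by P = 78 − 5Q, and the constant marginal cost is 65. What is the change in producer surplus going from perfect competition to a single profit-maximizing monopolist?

PS rises by 8.45

Perfect competition: P = MC = 65, so 78 − 5Q = 65 and Q = 2.6.
PS = (65 − 65)·2.6 = 0.
A monopolist chooses Q where MR = MC. MR = 78 − 10Q; setting this equal to 65 gives Q = 1.3 and P = 71.5.
PS = (71.5 − 65)·1.3 = 8.45.
Change in producer surplus: 8.45 − 0 = 8.45.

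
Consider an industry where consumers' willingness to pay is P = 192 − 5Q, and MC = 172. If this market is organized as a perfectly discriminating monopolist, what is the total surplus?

TS = 40

With perfect price discrimination, output is the efficient level Q = 4 (where demand meets MC), but every buyer pays their willingness to pay: CS = 0 and PS = total surplus.
TS = 40 (equal to competitive TS).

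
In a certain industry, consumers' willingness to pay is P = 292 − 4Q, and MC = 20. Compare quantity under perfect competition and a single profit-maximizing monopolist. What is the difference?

Under competition P = MC = 20, so Q = (292 − 20)/4 = 68.
The monopolist equates marginal revenue to marginal cost: 292 − 8Q = 20, so Q = 34. From demand, P = 156.
Change in quantity: 34 − 68 = −34.

Quantity falls by 34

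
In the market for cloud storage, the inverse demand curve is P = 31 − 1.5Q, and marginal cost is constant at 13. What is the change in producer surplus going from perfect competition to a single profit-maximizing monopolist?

Perfect competition: P = MC = 13, so 31 − 1.5Q = 13 and Q = 12.
PS = (13 − 13)·12 = 0.
Monopoly sets MR = MC: 31 − 3Q = 13 ⇒ Q = 6, P = 31 − 1.5·6 = 22.
PS = (22 − 13)·6 = 54.
Change in producer surplus: 54 − 0 = 54.

Producer surplus rises by 54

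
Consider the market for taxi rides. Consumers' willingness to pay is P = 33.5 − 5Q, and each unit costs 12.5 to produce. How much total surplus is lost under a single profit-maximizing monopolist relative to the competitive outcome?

Under competition P = MC = 12.5, so Q = (33.5 − 12.5)/5 = 4.2.
A monopolist chooses Q where MR = MC. MR = 33.5 − 10Q; setting this equal to 12.5 gives Q = 2.1 and P = 23.
DWL is the triangle between Q = 2.1 and Q = 4.2: ½·(4.2 − 2.1)·(23 − 12.5) = 11.025.

DWL = 11.025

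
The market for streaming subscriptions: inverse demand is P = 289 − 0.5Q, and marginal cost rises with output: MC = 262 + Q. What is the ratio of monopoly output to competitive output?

Q_m/Q_c = 0.75

A monopolist chooses Q where MR = MC. MR = 289 − Q; setting this equal to 262 + Q gives Q = 13.5 and P = 282.25.
Under competition P = MC: 289 − 0.5Q = 262 + Q ⇒ Q = 18, P = 280.
Ratio Q_m/Q_c = 13.5/18 = 0.75.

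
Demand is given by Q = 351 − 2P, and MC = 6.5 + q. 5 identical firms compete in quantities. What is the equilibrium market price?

P = 69.875

Inverting demand: P = 175.5 − 0.5Q.
In a 5-firm Cournot equilibrium, symmetry and the first-order condition give q = (175.5 − 6.5)/(4) = 42.25. So Q = 211.25 and P = 69.875.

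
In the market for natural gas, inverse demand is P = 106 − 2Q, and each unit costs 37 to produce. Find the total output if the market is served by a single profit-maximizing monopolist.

Monopoly sets MR = MC: 106 − 4Q = 37 ⇒ Q = 17.25, P = 106 − 2·17.25 = 71.5.

Q = 17.25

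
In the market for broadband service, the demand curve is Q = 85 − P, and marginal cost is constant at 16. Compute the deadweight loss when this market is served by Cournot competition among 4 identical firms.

DWL = 95.22

Inverting demand: P = 85 − Q.
Under competition P = MC = 16, so Q = (85 − 16)/1 = 69.
Cournot with 4 identical firms: the symmetric best-response condition is 85 − 5q = 16. Each firm produces q = 13.8, total output Q = 55.2, price P = 29.8.
DWL is the triangle between Q = 55.2 and Q = 69: ½·(69 − 55.2)·(29.8 − 16) = 95.22.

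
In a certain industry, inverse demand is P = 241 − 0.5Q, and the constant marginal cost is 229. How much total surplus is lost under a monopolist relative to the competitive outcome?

Perfect competition: P = MC = 229, so 241 − 0.5Q = 229 and Q = 24.
Monopoly sets MR = MC: 241 − Q = 229 ⇒ Q = 12, P = 241 − 0.5·12 = 235.
DWL is the triangle between Q = 12 and Q = 24: ½·(24 − 12)·(235 − 229) = 36.

DWL = 36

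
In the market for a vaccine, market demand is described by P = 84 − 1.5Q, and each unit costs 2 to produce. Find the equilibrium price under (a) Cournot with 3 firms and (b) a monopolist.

Cournot: P = 22.5; Monopoly: P = 43

With 3 symmetric Cournot firms, each firm's FOC gives 84 − 6q = 2, so q = 41/3, Q = 3·41/3 = 41, and P = 22.5.
The monopolist equates marginal revenue to marginal cost: 84 − 3Q = 2, so Q = 82/3. From demand, P = 43.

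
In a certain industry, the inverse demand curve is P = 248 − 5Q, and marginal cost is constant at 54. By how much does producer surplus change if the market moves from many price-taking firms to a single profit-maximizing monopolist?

Producer surplus rises by 1881.8

Perfect competition: P = MC = 54, so 248 − 5Q = 54 and Q = 38.8.
PS = (54 − 54)·38.8 = 0.
The monopolist equates marginal revenue to marginal cost: 248 − 10Q = 54, so Q = 19.4. From demand, P = 151.
PS = (151 − 54)·19.4 = 1881.8.
Change in producer surplus: 1881.8 − 0 = 1881.8.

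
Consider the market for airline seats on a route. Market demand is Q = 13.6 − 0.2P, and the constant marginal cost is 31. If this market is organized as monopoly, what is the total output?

Q = 3.7

Inverting demand: P = 68 − 5Q.
Monopoly sets MR = MC: 68 − 10Q = 31 ⇒ Q = 3.7, P = 68 − 5·3.7 = 49.5.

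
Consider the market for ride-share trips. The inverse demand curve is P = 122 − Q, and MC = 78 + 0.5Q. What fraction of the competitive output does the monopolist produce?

Monopoly sets MR = MC: 122 − 2Q = 78 + 0.5Q ⇒ Q = 17.6, P = 122 − 17.6 = 104.4.
Competitive equilibrium sets price equal to marginal cost: 122 − Q = 78 + 0.5Q, so Q = 88/3 and P = 278/3.
Ratio Q_m/Q_c = 17.6/(88/3) = 0.6.

Q_m/Q_c = 0.6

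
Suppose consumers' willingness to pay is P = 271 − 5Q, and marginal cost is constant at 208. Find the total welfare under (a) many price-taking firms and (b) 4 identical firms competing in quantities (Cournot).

Perfect competition: P = MC = 208, so 271 − 5Q = 208 and Q = 12.6.
CS = ½·(271 − 208)·12.6 = 396.9; PS = (208 − 208)·12.6 = 0; TS = 396.9.
Cournot with 4 identical firms: the symmetric best-response condition is 271 − 25q = 208. Each firm produces q = 2.52, total output Q = 10.08, price P = 220.6.
CS = ½·(271 − 220.6)·10.08 = 254.016; PS = (220.6 − 208)·10.08 = 127.008; TS = 381.024.

Competition: TS = 396.9; Cournot: TS = 381.024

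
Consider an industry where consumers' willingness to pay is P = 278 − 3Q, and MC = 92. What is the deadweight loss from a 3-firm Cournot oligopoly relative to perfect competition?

DWL = 360.375

Under competition P = MC = 92, so Q = (278 − 92)/3 = 62.
In a 3-firm Cournot equilibrium, symmetry and the first-order condition give q = (278 − 92)/(12) = 15.5. So Q = 46.5 and P = 138.5.
DWL is the triangle between Q = 46.5 and Q = 62: ½·(62 − 46.5)·(138.5 − 92) = 360.375.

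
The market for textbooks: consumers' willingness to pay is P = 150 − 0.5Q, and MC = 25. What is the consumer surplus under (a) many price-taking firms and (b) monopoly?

Competition: CS = 15625; Monopoly: CS = 3906.25

Perfect competition: P = MC = 25, so 150 − 0.5Q = 25 and Q = 250.
CS = ½·(150 − 25)·250 = 15625.
The monopolist equates marginal revenue to marginal cost: 150 − Q = 25, so Q = 125. From demand, P = 87.5.
CS = ½·(150 − 87.5)·125 = 3906.25.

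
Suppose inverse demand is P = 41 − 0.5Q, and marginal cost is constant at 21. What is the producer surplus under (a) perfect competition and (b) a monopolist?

Under competition P = MC = 21, so Q = (41 − 21)/0.5 = 40.
PS = (21 − 21)·40 = 0.
A monopolist chooses Q where MR = MC. MR = 41 − Q; setting this equal to 21 gives Q = 20 and P = 31.
PS = (31 − 21)·20 = 200.

Competition: PS = 0; Monopoly: PS = 200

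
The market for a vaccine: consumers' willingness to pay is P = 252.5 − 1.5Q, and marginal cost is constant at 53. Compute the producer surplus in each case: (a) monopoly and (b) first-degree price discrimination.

Monopoly sets MR = MC: 252.5 − 3Q = 53 ⇒ Q = 66.5, P = 252.5 − 1.5·66.5 = 152.75.
PS = (152.75 − 53)·66.5 = 6633.375.
With perfect price discrimination, output is the efficient level Q = 133 (where demand meets MC), but every buyer pays their willingness to pay: CS = 0 and PS = total surplus.
PS = ½·(252.5 − 53)·133 = 13266.75.

Monopoly: PS = 6633.375; Perfect PD: PS = 13266.75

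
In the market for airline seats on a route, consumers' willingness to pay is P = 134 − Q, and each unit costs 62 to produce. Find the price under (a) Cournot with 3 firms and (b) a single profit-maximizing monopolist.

Cournot: P = 80; Monopoly: P = 98

In a 3-firm Cournot equilibrium, symmetry and the first-order condition give q = (134 − 62)/(4) = 18. So Q = 54 and P = 80.
A monopolist chooses Q where MR = MC. MR = 134 − 2Q; setting this equal to 62 gives Q = 36 and P = 98.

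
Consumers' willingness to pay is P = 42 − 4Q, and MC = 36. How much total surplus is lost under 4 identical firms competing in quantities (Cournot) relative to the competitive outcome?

Under competition P = MC = 36, so Q = (42 − 36)/4 = 1.5.
In a 4-firm Cournot equilibrium, symmetry and the first-order condition give q = (42 − 36)/(20) = 0.3. So Q = 1.2 and P = 37.2.
DWL is the triangle between Q = 1.2 and Q = 1.5: ½·(1.5 − 1.2)·(37.2 − 36) = 0.18.

DWL = 0.18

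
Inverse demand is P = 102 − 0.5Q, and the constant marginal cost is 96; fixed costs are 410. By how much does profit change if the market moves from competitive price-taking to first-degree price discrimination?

π rises by 36

Perfect competition: P = MC = 96, so 102 − 0.5Q = 96 and Q = 12.
Profit = (96 − 96)·12 − 410 = −410.
A perfectly discriminating monopolist sells every unit with P(Q) ≥ MC(Q), so output equals the competitive quantity Q = 12. Each buyer pays their reservation price, so CS = 0 and the firm captures all surplus.
PS equals the full surplus area, 36. Profit = 36 − 410 = −374.
Change in profit: −374 − −410 = 36.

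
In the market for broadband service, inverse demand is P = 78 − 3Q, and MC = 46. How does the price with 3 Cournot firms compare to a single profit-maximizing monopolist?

With 3 symmetric Cournot firms, each firm's FOC gives 78 − 12q = 46, so q = 8/3, Q = 3·8/3 = 8, and P = 54.
Monopoly sets MR = MC: 78 − 6Q = 46 ⇒ Q = 16/3, P = 78 − 3·16/3 = 62.

Cournot: P = 54; Monopoly: P = 62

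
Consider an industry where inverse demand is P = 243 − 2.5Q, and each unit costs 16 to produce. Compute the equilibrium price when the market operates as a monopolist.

P = 129.5

The monopolist equates marginal revenue to marginal cost: 243 − 5Q = 16, so Q = 45.4. From demand, P = 129.5.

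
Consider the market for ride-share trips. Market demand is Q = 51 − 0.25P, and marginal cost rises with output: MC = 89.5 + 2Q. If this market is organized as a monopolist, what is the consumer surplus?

CS = 262.205

Inverting demand: P = 204 − 4Q.
Monopoly sets MR = MC: 204 − 8Q = 89.5 + 2Q ⇒ Q = 11.45, P = 204 − 4·11.45 = 158.2.
CS = ½·(204 − 158.2)·11.45 = 262.205.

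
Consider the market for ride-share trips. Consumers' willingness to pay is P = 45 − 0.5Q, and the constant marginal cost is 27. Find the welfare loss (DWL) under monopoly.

DWL = 81

Competitive firms price at marginal cost: P = 27, giving Q = 36.
The monopolist equates marginal revenue to marginal cost: 45 − Q = 27, so Q = 18. From demand, P = 36.
DWL is the triangle between Q = 18 and Q = 36: ½·(36 − 18)·(36 − 27) = 81.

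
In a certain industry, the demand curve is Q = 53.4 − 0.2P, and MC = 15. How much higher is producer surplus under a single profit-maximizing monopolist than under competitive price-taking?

Inverting demand: P = 267 − 5Q.
Under competition P = MC = 15, so Q = (267 − 15)/5 = 50.4.
PS = (15 − 15)·50.4 = 0.
A monopolist chooses Q where MR = MC. MR = 267 − 10Q; setting this equal to 15 gives Q = 25.2 and P = 141.
PS = (141 − 15)·25.2 = 3175.2.
Change in producer surplus: 3175.2 − 0 = 3175.2.

PS rises by 3175.2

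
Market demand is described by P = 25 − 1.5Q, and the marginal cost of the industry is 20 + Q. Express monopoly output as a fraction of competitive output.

The monopolist equates marginal revenue to marginal cost: 25 − 3Q = 20 + Q, so Q = 1.25. From demand, P = 23.125.
Competitive equilibrium sets price equal to marginal cost: 25 − 1.5Q = 20 + Q, so Q = 2 and P = 22.
Ratio Q_m/Q_c = 1.25/2 = 0.625.

Q_m/Q_c = 0.625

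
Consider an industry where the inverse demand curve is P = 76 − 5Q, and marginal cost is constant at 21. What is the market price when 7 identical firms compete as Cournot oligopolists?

P = 27.875

With 7 symmetric Cournot firms, each firm's FOC gives 76 − 40q = 21, so q = 1.375, Q = 7·1.375 = 9.625, and P = 27.875.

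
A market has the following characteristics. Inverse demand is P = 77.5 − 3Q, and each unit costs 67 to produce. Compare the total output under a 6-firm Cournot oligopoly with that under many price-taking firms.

Cournot with 6 identical firms: the symmetric best-response condition is 77.5 − 21q = 67. Each firm produces q = 0.5, total output Q = 3, price P = 68.5.
Perfect competition: P = MC = 67, so 77.5 − 3Q = 67 and Q = 3.5.

Cournot: Q = 3; Competition: Q = 3.5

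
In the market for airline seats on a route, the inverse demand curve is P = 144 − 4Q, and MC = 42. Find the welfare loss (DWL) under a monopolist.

Perfect competition: P = MC = 42, so 144 − 4Q = 42 and Q = 25.5.
The monopolist equates marginal revenue to marginal cost: 144 − 8Q = 42, so Q = 12.75. From demand, P = 93.
DWL is the triangle between Q = 12.75 and Q = 25.5: ½·(25.5 − 12.75)·(93 − 42) = 325.125.

DWL = 325.125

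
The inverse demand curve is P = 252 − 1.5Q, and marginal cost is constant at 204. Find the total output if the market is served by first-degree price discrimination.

A perfectly discriminating monopolist sells every unit with P(Q) ≥ MC(Q), so output equals the competitive quantity Q = 32. Each buyer pays their reservation price, so CS = 0 and the firm captures all surplus.

Q = 32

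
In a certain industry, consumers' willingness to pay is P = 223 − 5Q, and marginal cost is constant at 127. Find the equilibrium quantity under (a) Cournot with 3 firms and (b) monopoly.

In a 3-firm Cournot equilibrium, symmetry and the first-order condition give q = (223 − 127)/(20) = 4.8. So Q = 14.4 and P = 151.
The monopolist equates marginal revenue to marginal cost: 223 − 10Q = 127, so Q = 9.6. From demand, P = 175.

Cournot: Q = 14.4; Monopoly: Q = 9.6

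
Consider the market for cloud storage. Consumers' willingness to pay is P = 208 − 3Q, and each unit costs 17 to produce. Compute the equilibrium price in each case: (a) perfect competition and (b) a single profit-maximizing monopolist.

Competition: P = 17; Monopoly: P = 112.5

Under competition P = MC = 17, so Q = (208 − 17)/3 = 191/3.
A monopolist chooses Q where MR = MC. MR = 208 − 6Q; setting this equal to 17 gives Q = 191/6 and P = 112.5.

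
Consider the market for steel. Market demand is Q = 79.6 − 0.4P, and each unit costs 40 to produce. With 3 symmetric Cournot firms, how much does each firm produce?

q_i = 15.9

Inverting demand: P = 199 − 2.5Q.
In a 3-firm Cournot equilibrium, symmetry and the first-order condition give q = (199 − 40)/(10) = 15.9. So Q = 47.7 and P = 79.75.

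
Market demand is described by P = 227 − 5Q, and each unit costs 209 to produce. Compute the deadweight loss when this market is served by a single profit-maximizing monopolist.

DWL = 8.1

Perfect competition: P = MC = 209, so 227 − 5Q = 209 and Q = 3.6.
A monopolist chooses Q where MR = MC. MR = 227 − 10Q; setting this equal to 209 gives Q = 1.8 and P = 218.
DWL is the triangle between Q = 1.8 and Q = 3.6: ½·(3.6 − 1.8)·(218 − 209) = 8.1.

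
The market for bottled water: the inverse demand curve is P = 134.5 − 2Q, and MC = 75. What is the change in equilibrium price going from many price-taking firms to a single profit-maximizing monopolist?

Competitive firms price at marginal cost: P = 75, giving Q = 29.75.
The monopolist equates marginal revenue to marginal cost: 134.5 − 4Q = 75, so Q = 14.875. From demand, P = 104.75.
Change in equilibrium price: 104.75 − 75 = 29.75.

P rises by 29.75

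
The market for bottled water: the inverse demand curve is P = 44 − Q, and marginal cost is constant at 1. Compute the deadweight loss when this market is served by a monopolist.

Under competition P = MC = 1, so Q = (44 − 1)/1 = 43.
The monopolist equates marginal revenue to marginal cost: 44 − 2Q = 1, so Q = 21.5. From demand, P = 22.5.
DWL is the triangle between Q = 21.5 and Q = 43: ½·(43 − 21.5)·(22.5 − 1) = 231.125.

DWL = 231.125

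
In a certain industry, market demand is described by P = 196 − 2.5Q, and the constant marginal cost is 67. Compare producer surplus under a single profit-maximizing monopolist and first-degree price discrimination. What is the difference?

A monopolist chooses Q where MR = MC. MR = 196 − 5Q; setting this equal to 67 gives Q = 25.8 and P = 131.5.
PS = (131.5 − 67)·25.8 = 1664.1.
Under first-degree price discrimination the firm charges each unit its demand price and produces up to where P = MC, i.e. Q = 51.6. Consumer surplus is zero; producer surplus equals total surplus.
PS = ½·(196 − 67)·51.6 = 3328.2.
Change in producer surplus: 3328.2 − 1664.1 = 1664.1.

PS rises by 1664.1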